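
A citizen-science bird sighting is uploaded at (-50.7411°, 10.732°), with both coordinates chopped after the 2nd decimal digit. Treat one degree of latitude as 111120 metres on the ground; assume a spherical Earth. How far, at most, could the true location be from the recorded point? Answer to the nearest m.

Truncating at 2 decimal places can drop up to a full unit in the last place, so each coordinate may be off by as much as 0.01°.
Latitude error → 0.01 × 111120 = 1111.2 m along the meridian.
E–W at 50.7411°: 0.01° × 111120 × cos 50.7411° = 0.01 × 111120 × 0.6328 ≈ 703.196 m.
Worst case both components are at the extreme and orthogonal: √(1111.2² + 703.196²) ≈ 1315.01 m.

1315 m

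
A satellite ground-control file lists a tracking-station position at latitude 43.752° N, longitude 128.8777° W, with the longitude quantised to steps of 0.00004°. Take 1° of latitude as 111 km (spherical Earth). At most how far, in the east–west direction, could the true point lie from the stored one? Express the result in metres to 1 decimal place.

With a 0.00004° grid the true value lies within half a step, ±0.00004°/2 = ±2e-05°, of the stored one.
One degree of longitude at 43.752° is 111000 × cos 43.752° ≈ 111000 × 0.7223 = 80179.7 m.
East–west error: 2e-05° × 80179.7 m/° ≈ 1.60359 m.

1.6 metres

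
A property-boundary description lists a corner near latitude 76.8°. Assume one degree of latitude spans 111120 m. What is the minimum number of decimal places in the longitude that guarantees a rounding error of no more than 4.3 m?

4 decimal places

At 76.8° one degree of longitude covers 111120 × cos 76.8° ≈ 111120 × 0.2284 ≈ 25374.3 m.
With N decimal places the half-ulp bound is 0.5·10⁻ᴺ°, or 0.5·10⁻ᴺ × 25374.3 m on the ground.
Setting 12687.2 × 10⁻ᴺ ≤ 4.3 gives 10ᴺ ≥ 2951, i.e. N ≥ 3.47.
N = 3 would give 12.7 m (too coarse); N = 4 gives 1.27 m ≤ 4.3 m.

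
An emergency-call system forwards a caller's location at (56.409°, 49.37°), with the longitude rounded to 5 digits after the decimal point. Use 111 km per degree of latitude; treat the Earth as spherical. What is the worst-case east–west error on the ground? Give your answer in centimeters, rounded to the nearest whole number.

Rounding to 5 decimal places leaves the longitude within ±5e-06° of the true value.
At latitude 56.409° a degree of longitude spans 111000 m × cos 56.409° = 111000 × 0.5533 ≈ 61411.9 m.
So at most 5e-06° × 61411.9 ≈ 0.30706 m east–west.
That is 0.30706 m = 30.706 cm.

31 centimeters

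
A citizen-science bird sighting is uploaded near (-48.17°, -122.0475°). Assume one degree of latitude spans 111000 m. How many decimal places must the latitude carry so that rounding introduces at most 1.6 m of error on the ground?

5 decimal places

One degree of latitude covers 111000 m.
With N decimal places the half-ulp bound is 0.5·10⁻ᴺ°, or 0.5·10⁻ᴺ × 111000 m on the ground.
Setting 55500 × 10⁻ᴺ ≤ 1.6 gives 10ᴺ ≥ 3.469e+04, i.e. N ≥ 4.54.
At 4 places the error can reach 5.55 m, but 5 places keeps it to 0.555 m.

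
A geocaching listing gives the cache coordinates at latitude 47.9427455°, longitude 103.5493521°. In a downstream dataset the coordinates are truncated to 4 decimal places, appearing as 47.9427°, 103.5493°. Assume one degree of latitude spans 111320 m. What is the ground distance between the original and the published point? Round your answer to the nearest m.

6 m

Δlat = 47.9427455 − 47.9427 = +0.0000455°; Δlon = 103.5493521 − 103.5493 = +0.0000521°.
North–south shift: 0.0000455 × 111320 = 5.06506 m.
East–west at this latitude: 0.0000521° × 111320 × cos 47.9427° ≈ 0.0000521 × 74570.3 = 3.88511 m.
Hypotenuse of the two orthogonal shifts: √(5.06506² + 3.88511²) = 6.38349 m.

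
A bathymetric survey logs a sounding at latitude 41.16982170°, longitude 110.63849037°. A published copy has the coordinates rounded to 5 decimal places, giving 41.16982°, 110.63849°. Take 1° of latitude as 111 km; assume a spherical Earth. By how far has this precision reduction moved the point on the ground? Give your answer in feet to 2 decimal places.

The latitude changed by +0.00000170° and the longitude by +0.00000037°.
North–south shift: 0.00000170 × 111000 = 0.1887 m.
East–west at this latitude: 0.00000037° × 111000 × cos 41.1698° ≈ 0.00000037 × 83556.6 = 0.0309159 m.
Hypotenuse of the two orthogonal shifts: √(0.1887² + 0.0309159²) = 0.191216 m.
In feet: 0.191216 m ÷ 0.3048 ≈ 0.62735 ft.

0.63 feet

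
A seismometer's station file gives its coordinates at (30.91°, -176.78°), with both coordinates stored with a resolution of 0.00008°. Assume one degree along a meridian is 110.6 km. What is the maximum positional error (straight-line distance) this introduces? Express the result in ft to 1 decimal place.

With a 0.00008° grid the true value lies within half a step, ±0.00008°/2 = ±4e-05°, of the stored one.
North–south component: 4e-05° × 110600 = 4.424 m.
E–W at 30.91°: 4e-05° × 110600 × cos 30.91° = 4e-05 × 110600 × 0.8580 ≈ 3.79568 m.
The two errors are perpendicular, so the maximum displacement is √(4.424² + 3.79568²) ≈ 5.82915 m.
Converting: 5.82915 m × 3.2808 ft/m ≈ 19.125 ft.

19.1 ft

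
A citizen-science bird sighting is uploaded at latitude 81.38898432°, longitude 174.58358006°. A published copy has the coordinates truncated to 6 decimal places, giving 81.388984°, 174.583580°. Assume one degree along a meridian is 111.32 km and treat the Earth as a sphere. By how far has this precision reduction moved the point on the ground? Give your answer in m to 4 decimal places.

The latitude changed by +0.00000032° and the longitude by +0.00000006°.
North–south shift: 0.00000032 × 111320 = 0.0356224 m.
E–W at 81.389°: 0.00000006° × 111320 × cos 81.389° = 0.00000006 × 111320 × 0.1497 ≈ 0.00100005 m.
Hypotenuse of the two orthogonal shifts: √(0.0356224² + 0.00100005²) = 0.0356364 m.

0.0356 m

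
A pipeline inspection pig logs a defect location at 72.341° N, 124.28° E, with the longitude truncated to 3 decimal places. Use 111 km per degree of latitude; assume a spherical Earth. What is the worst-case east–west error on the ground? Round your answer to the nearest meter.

Truncating at 3 decimal places can drop up to a full unit in the last place, so the longitude may be off by as much as 0.001°.
One degree of longitude at 72.341° is 111000 × cos 72.341° ≈ 111000 × 0.3034 = 33672 m.
East–west error: 0.001° × 33672 m/° ≈ 33.672 m.

34 meters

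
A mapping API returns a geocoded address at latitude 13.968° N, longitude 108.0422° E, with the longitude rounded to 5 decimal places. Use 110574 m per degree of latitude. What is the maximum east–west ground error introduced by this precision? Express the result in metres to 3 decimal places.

Rounding to 5 decimal places leaves the longitude within ±5e-06° of the true value.
Parallels shrink by cos φ, so at 13.968° a degree of longitude is 110574 × 0.9704 ≈ 107304 m.
Maximum E–W displacement: 5e-06 × 107304 = 0.536522 m.

0.537 metres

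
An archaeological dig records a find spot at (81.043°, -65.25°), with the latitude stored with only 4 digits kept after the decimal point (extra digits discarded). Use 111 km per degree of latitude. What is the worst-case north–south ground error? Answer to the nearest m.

Truncating at 4 decimal places can drop up to a full unit in the last place, so the latitude may be off by as much as 0.0001°.
So the N–S error is at most 0.0001 × 111000 = 11.1 m.

11 m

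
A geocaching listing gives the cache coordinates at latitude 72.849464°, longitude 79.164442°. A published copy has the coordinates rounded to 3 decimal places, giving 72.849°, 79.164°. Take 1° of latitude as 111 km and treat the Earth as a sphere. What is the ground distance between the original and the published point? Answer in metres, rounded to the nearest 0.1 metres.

53.5 metres

Δlat = 72.849464 − 72.849 = +0.000464°; Δlon = 79.164442 − 79.164 = +0.000442°.
North–south shift: 0.000464 × 111000 = 51.504 m.
E–W at 72.849°: 0.000442° × 111000 × cos 72.849° = 0.000442 × 111000 × 0.2949 ≈ 14.4679 m.
Distance: √(51.504² + 14.4679²) ≈ 53.4975 m.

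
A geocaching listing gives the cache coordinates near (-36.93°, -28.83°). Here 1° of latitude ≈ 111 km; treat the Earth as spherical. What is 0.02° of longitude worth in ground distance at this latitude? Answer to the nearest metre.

1775 metres

0.02° of longitude at 36.93° is 0.02 × 111000 × cos 36.93° ≈ 0.02 × 88730.1 = 1774.6 m.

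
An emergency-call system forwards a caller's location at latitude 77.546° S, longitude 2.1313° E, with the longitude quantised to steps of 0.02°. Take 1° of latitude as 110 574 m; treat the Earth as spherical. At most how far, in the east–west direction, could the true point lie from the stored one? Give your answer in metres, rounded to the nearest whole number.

238 metres

With a 0.02° grid the true value lies within half a step, ±0.02°/2 = ±0.01°, of the stored one.
At latitude 77.546° a degree of longitude spans 110574 m × cos 77.546° = 110574 × 0.2157 ≈ 23845.9 m.
East–west error: 0.01° × 23845.9 m/° ≈ 238.459 m.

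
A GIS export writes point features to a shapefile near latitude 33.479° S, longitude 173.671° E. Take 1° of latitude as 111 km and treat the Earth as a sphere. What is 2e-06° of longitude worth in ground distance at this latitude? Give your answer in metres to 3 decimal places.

At 33.479° a degree of longitude is 111000 × cos 33.479° ≈ 92583.8 m, so 2e-06° corresponds to 0.185168 m.

0.185 metres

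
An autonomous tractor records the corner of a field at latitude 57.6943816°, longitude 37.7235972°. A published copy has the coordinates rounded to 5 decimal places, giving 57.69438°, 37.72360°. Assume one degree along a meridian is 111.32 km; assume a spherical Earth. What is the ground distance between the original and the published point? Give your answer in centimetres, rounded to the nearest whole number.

Δlat = 57.6943816 − 57.69438 = +0.0000016°; Δlon = 37.7235972 − 37.72360 = -0.0000028°.
N–S: 0.0000016° × 111320 m/° = 0.178112 m.
East–west at this latitude: -0.0000028° × 111320 × cos 57.6944° ≈ -0.0000028 × 59493.3 = -0.166581 m.
Hypotenuse of the two orthogonal shifts: √(0.178112² + 0.166581²) = 0.243871 m.
That is 0.243871 m = 24.387 cm.

24 centimetres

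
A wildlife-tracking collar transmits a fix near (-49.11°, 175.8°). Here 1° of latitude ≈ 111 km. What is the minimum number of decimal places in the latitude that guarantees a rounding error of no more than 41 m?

One degree of latitude covers 111000 m.
N decimal places → at most half a unit in the last place, 0.5 × 10⁻ᴺ° = 111000/2 × 10⁻ᴺ m.
Setting 55500 × 10⁻ᴺ ≤ 41 gives 10ᴺ ≥ 1354, i.e. N ≥ 3.13.
N = 3 would give 55.5 m (too coarse); N = 4 gives 5.55 m ≤ 41 m.

4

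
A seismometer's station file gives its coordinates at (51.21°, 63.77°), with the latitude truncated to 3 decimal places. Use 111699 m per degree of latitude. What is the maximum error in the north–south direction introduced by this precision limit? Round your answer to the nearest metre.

112 metres

Truncating at 3 decimal places can drop up to a full unit in the last place, so the latitude may be off by as much as 0.001°.
So the N–S error is at most 0.001 × 111699 = 111.699 m.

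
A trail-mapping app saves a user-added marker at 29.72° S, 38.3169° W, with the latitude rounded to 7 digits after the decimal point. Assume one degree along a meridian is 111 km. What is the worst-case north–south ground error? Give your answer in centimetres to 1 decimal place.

0.6 centimetres

Rounding to 7 decimal places leaves the latitude within ±5e-08° of the true value.
North–south distance: 5e-08° × 111000 m/° = 0.00555 m.
That is 0.00555 m = 0.555 cm.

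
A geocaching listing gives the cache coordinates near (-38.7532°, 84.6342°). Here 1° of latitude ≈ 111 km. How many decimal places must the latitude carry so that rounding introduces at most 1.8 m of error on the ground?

One degree of latitude covers 111000 m.
N decimal places → at most half a unit in the last place, 0.5 × 10⁻ᴺ° = 111000/2 × 10⁻ᴺ m.
Setting 55500 × 10⁻ᴺ ≤ 1.8 gives 10ᴺ ≥ 3.083e+04, i.e. N ≥ 4.49.
At 4 places the error can reach 5.55 m, but 5 places keeps it to 0.555 m.

5 decimal places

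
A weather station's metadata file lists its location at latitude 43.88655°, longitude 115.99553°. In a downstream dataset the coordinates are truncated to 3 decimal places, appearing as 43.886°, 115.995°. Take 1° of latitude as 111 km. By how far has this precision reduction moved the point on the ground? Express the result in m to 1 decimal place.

Δlat = 43.88655 − 43.886 = +0.00055°; Δlon = 115.99553 − 115.995 = +0.00053°.
North–south shift: 0.00055 × 111000 = 61.05 m.
E–W at 43.886°: 0.00053° × 111000 × cos 43.886° = 0.00053 × 111000 × 0.7207 ≈ 42.4 m.
Combined displacement = (61.05² + 42.4²)^½ ≈ 74.3294 m.

74.3 m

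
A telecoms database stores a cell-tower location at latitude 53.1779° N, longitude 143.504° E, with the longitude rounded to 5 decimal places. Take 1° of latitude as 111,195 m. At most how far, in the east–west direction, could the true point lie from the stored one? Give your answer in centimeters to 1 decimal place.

33.3 centimeters

Rounding to 5 decimal places leaves the longitude within ±5e-06° of the true value.
At latitude 53.1779° a degree of longitude spans 111195 m × cos 53.1779° = 111195 × 0.5993 ≈ 66642.8 m.
East–west error: 5e-06° × 66642.8 m/° ≈ 0.333214 m.
That is 0.333214 m = 33.321 cm.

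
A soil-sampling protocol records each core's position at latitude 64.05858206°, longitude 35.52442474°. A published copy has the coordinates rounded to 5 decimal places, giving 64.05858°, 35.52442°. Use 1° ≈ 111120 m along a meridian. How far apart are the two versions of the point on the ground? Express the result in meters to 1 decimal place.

The latitude changed by +0.00000206° and the longitude by +0.00000474°.
North–south shift: 0.00000206 × 111120 = 0.228907 m.
East–west at this latitude: 0.00000474° × 111120 × cos 64.0586° ≈ 0.00000474 × 48609.7 = 0.23041 m.
Combined displacement = (0.228907² + 0.23041²)^½ ≈ 0.324788 m.

0.3 meters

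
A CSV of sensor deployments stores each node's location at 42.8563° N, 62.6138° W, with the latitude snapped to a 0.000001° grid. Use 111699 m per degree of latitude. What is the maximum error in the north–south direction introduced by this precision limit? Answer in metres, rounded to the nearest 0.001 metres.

0.056 metres

With a 0.000001° grid the true value lies within half a step, ±0.000001°/2 = ±5e-07°, of the stored one.
North–south distance: 5e-07° × 111699 m/° = 0.0558495 m.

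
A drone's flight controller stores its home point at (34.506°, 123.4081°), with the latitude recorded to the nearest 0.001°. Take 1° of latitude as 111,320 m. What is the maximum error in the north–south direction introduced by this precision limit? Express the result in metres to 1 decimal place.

55.7 metres

Rounding to 3 decimal places leaves the latitude within ±0.0005° of the true value.
Along the meridian that is 0.0005° × 111320 m/° = 55.66 m.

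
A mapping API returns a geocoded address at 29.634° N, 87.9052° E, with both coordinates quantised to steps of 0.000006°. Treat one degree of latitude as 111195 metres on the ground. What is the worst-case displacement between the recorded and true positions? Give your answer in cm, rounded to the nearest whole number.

44 cm

With a 0.000006° grid the true value lies within half a step, ±0.000006°/2 = ±3e-06°, of the stored one.
North–south component: 3e-06° × 111195 = 0.333585 m.
East–west component at 29.634°: 3e-06° × 111195 × cos 29.634° ≈ 3e-06 × 96650.9 ≈ 0.289953 m.
Combining orthogonally: (0.333585² + 0.289953²)^½ ≈ 0.441986 m.
That is 0.441986 m = 44.199 cm.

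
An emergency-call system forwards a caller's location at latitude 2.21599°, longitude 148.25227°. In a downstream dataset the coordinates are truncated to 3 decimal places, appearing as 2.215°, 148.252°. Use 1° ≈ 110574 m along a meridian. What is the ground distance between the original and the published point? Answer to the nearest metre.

Δlat = 2.21599 − 2.215 = +0.00099°; Δlon = 148.25227 − 148.252 = +0.00027°.
N–S: 0.00099° × 110574 m/° = 109.468 m.
E–W at 2.215°: 0.00027° × 110574 × cos 2.215° = 0.00027 × 110574 × 0.9993 ≈ 29.8327 m.
Distance: √(109.468² + 29.8327²) ≈ 113.461 m.

113 metres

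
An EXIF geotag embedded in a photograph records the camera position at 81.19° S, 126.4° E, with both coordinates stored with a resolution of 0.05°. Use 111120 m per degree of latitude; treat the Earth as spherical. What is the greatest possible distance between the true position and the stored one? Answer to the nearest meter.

With a 0.05° grid the true value lies within half a step, ±0.05°/2 = ±0.025°, of the stored one.
North–south component: 0.025° × 111120 = 2778 m.
E–W at 81.19°: 0.025° × 111120 × cos 81.19° = 0.025 × 111120 × 0.1532 ≈ 425.474 m.
Worst case both components are at the extreme and orthogonal: √(2778² + 425.474²) ≈ 2810.39 m.

2810 meters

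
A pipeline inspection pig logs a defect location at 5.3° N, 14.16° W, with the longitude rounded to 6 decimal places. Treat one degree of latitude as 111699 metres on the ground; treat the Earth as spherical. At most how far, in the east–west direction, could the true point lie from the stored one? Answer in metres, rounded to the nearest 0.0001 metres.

0.0556 metres

Rounding to 6 decimal places leaves the longitude within ±5e-07° of the true value.
At latitude 5.3° a degree of longitude spans 111699 m × cos 5.3° = 111699 × 0.9957 ≈ 111221 m.
So at most 5e-07° × 111221 ≈ 0.0556107 m east–west.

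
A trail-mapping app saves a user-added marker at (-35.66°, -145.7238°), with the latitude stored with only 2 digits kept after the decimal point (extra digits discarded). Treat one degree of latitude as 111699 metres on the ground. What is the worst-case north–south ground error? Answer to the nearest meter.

Truncating at 2 decimal places can drop up to a full unit in the last place, so the latitude may be off by as much as 0.01°.
Along the meridian that is 0.01° × 111699 m/° = 1116.99 m.

1117 meters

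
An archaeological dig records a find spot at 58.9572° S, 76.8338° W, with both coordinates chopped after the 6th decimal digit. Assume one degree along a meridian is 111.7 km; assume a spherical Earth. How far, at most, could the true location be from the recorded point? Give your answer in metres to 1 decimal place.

Truncating at 6 decimal places can drop up to a full unit in the last place, so each coordinate may be off by as much as 1e-06°.
N–S: 1e-06° × 111700 m/° = 0.1117 m.
E–W at 58.9572°: 1e-06° × 111700 × cos 58.9572° = 1e-06 × 111700 × 0.5157 ≈ 0.0576013 m.
The two errors are perpendicular, so the maximum displacement is √(0.1117² + 0.0576013²) ≈ 0.125677 m.

0.1 metres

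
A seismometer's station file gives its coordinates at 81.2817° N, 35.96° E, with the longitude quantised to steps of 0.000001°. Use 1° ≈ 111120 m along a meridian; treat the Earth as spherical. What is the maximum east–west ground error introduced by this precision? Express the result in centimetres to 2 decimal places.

With a 0.000001° grid the true value lies within half a step, ±0.000001°/2 = ±5e-07°, of the stored one.
Parallels shrink by cos φ, so at 81.2817° a degree of longitude is 111120 × 0.1516 ≈ 16843.2 m.
Maximum E–W displacement: 5e-07 × 16843.2 = 0.00842159 m.
That is 0.00842159 m = 0.84216 cm.

0.84 centimetres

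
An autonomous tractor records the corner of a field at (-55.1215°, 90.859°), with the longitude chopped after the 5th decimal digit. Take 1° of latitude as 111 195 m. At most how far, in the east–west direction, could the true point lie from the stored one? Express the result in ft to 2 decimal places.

Truncating at 5 decimal places can drop up to a full unit in the last place, so the longitude may be off by as much as 1e-05°.
At latitude 55.1215° a degree of longitude spans 111195 m × cos 55.1215° = 111195 × 0.5718 ≈ 63585.5 m.
East–west error: 1e-05° × 63585.5 m/° ≈ 0.635855 m.
Converting: 0.635855 m × 3.2808 ft/m ≈ 2.0861 ft.

2.09 ft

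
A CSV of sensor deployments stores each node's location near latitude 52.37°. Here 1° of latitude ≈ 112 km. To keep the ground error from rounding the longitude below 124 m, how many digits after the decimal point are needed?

3 decimal places

At 52.37° one degree of longitude covers 112000 × cos 52.37° ≈ 112000 × 0.6106 ≈ 68382.7 m.
With N decimal places the half-ulp bound is 0.5·10⁻ᴺ°, or 0.5·10⁻ᴺ × 68382.7 m on the ground.
Need 0.5 × 68382.7 × 10⁻ᴺ ≤ 124 → 10⁻ᴺ ≤ 3.627e-03, so N ≥ 2.44.
N = 2 would give 342 m (too coarse); N = 3 gives 34.2 m ≤ 124 m.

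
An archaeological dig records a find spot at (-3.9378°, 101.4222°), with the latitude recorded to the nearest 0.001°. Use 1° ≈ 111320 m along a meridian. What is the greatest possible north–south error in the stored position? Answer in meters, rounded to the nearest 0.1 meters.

55.7 meters

Rounding to 3 decimal places leaves the latitude within ±0.0005° of the true value.
So the N–S error is at most 0.0005 × 111320 = 55.66 m.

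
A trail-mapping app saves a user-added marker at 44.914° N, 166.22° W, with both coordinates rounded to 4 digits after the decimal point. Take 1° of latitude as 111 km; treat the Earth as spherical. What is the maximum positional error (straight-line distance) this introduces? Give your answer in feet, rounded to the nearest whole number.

Rounding to 4 decimal places leaves each coordinate within ±5e-05° of the true value.
N–S: 5e-05° × 111000 m/° = 5.55 m.
East–west component at 44.914°: 5e-05° × 111000 × cos 44.914° ≈ 5e-05 × 78606.6 ≈ 3.93033 m.
Worst case both components are at the extreme and orthogonal: √(5.55² + 3.93033²) ≈ 6.80073 m.
In feet: 6.80073 m ÷ 0.3048 ≈ 22.312 ft.

22 feet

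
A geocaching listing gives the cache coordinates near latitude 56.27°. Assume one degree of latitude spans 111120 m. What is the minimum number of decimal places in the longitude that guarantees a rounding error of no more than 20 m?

At 56.27° one degree of longitude covers 111120 × cos 56.27° ≈ 111120 × 0.5553 ≈ 61702.7 m.
N decimal places → at most half a unit in the last place, 0.5 × 10⁻ᴺ° = 61702.7/2 × 10⁻ᴺ m.
Need 0.5 × 61702.7 × 10⁻ᴺ ≤ 20 → 10⁻ᴺ ≤ 6.483e-04, so N ≥ 3.19.
So 4 decimal places suffice (3.09 m); 3 would allow up to 30.9 m.

4 decimal places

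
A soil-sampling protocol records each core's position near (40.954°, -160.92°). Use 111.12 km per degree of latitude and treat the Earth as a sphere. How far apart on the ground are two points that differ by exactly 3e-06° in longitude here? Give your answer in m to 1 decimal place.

At 40.954° a degree of longitude is 111120 × cos 40.954° ≈ 83921.8 m, so 3e-06° corresponds to 0.251765 m.

0.3 m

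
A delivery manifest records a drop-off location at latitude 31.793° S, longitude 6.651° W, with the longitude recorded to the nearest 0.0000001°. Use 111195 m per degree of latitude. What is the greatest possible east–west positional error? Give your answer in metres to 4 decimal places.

Rounding to 7 decimal places leaves the longitude within ±5e-08° of the true value.
Parallels shrink by cos φ, so at 31.793° a degree of longitude is 111195 × 0.8500 ≈ 94511 m.
So at most 5e-08° × 94511 ≈ 0.00472555 m east–west.

0.0047 metres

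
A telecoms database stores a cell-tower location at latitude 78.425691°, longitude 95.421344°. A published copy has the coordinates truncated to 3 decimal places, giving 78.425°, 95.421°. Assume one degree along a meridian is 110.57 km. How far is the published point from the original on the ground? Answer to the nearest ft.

252 ft

Δlat = 78.425691 − 78.425 = +0.000691°; Δlon = 95.421344 − 95.421 = +0.000344°.
N–S: 0.000691° × 110570 m/° = 76.4039 m.
East–west at this latitude: 0.000344° × 110570 × cos 78.425° ≈ 0.000344 × 22185.9 = 7.63196 m.
Distance: √(76.4039² + 7.63196²) ≈ 76.7841 m.
In feet: 76.7841 m ÷ 0.3048 ≈ 251.92 ft.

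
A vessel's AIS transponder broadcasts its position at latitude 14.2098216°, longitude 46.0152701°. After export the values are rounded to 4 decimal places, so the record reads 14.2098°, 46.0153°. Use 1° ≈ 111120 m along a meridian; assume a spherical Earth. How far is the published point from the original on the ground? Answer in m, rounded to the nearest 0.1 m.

The latitude changed by +0.0000216° and the longitude by -0.0000299°.
North–south shift: 0.0000216 × 111120 = 2.40019 m.
E–W at 14.2098°: -0.0000299° × 111120 × cos 14.2098° = -0.0000299 × 111120 × 0.9694 ≈ -3.22083 m.
Hypotenuse of the two orthogonal shifts: √(2.40019² + 3.22083²) = 4.0168 m.

4.0 m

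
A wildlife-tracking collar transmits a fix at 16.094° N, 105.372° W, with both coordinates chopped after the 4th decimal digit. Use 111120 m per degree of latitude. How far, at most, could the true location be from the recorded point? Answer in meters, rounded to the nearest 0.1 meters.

15.4 meters

Truncating at 4 decimal places can drop up to a full unit in the last place, so each coordinate may be off by as much as 0.0001°.
N–S: 0.0001° × 111120 m/° = 11.112 m.
Longitude error → 0.0001 × 111120 × cos 16.094° = 0.0001 × 111120 × 0.9608 ≈ 10.6765 m.
Combining orthogonally: (11.112² + 10.6765²)^½ ≈ 15.4099 m.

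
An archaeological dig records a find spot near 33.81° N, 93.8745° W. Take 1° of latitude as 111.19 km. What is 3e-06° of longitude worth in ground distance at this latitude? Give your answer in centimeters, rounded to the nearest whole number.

3e-06° of longitude at 33.81° is 3e-06 × 111190 × cos 33.81° ≈ 3e-06 × 92386.4 = 0.277159 m.
That is 0.277159 m = 27.716 cm.

28 centimeters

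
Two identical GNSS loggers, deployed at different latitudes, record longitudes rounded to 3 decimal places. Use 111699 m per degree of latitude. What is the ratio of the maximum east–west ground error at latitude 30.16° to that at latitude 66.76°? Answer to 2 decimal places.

Rounding to 3 decimal places leaves the longitude within ±0.0005° of the true value.
Error at 30.16° = 0.0005° × 111699 × cos 30.16° ≈ 55.849 × 0.8646 = 48.289 m.
Error at 66.76° = 0.0005° × 111699 × cos 66.76° ≈ 55.849 × 0.3946 = 22.037 m.
The ratio reduces to cos 30.16° / cos 66.76° = 0.8646/0.3946 ≈ 2.1912.

2.19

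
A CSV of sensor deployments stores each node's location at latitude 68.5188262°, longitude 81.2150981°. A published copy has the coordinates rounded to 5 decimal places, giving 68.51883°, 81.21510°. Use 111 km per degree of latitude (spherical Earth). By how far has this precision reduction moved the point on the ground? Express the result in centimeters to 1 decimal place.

42.9 centimeters

The latitude changed by -0.0000038° and the longitude by -0.0000019°.
N–S: -0.0000038° × 111000 m/° = -0.4218 m.
East–west at this latitude: -0.0000019° × 111000 × cos 68.5188° ≈ -0.0000019 × 40647.7 = -0.0772306 m.
Distance: √(0.4218² + 0.0772306²) ≈ 0.428812 m.
That is 0.428812 m = 42.881 cm.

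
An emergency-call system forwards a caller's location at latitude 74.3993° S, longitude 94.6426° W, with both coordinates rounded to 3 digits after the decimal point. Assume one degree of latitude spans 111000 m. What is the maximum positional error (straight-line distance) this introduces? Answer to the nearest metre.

Rounding to 3 decimal places leaves each coordinate within ±0.0005° of the true value.
North–south component: 0.0005° × 111000 = 55.5 m.
East–west component at 74.3993°: 0.0005° × 111000 × cos 74.3993° ≈ 0.0005 × 29851.4 ≈ 14.9257 m.
Worst case both components are at the extreme and orthogonal: √(55.5² + 14.9257²) ≈ 57.472 m.

57 metres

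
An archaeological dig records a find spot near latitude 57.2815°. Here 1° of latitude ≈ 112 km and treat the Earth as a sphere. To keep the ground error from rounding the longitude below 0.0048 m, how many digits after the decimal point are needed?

At 57.2815° one degree of longitude covers 112000 × cos 57.2815° ≈ 112000 × 0.5405 ≈ 60537.3 m.
With N decimal places the half-ulp bound is 0.5·10⁻ᴺ°, or 0.5·10⁻ᴺ × 60537.3 m on the ground.
Setting 30268.7 × 10⁻ᴺ ≤ 0.0048 gives 10ᴺ ≥ 6.306e+06, i.e. N ≥ 6.80.
So 7 decimal places suffice (0.00303 m); 6 would allow up to 0.0303 m.

7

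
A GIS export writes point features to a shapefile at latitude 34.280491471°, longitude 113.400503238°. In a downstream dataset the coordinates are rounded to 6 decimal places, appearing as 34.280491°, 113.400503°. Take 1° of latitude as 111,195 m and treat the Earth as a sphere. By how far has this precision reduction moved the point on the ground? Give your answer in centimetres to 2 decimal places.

5.68 centimetres

The latitude changed by +0.000000471° and the longitude by +0.000000238°.
North–south shift: 0.000000471 × 111195 = 0.0523728 m.
E–W at 34.2805°: 0.000000238° × 111195 × cos 34.2805° = 0.000000238 × 111195 × 0.8263 ≈ 0.0218673 m.
Distance: √(0.0523728² + 0.0218673²) ≈ 0.0567547 m.
That is 0.0567547 m = 5.6755 cm.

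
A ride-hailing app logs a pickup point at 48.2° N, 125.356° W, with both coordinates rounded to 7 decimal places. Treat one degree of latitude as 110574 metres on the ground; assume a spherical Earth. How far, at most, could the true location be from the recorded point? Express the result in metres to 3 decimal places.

Rounding to 7 decimal places leaves each coordinate within ±5e-08° of the true value.
Latitude error → 5e-08 × 110574 = 0.0055287 m along the meridian.
East–west component at 48.2°: 5e-08° × 110574 × cos 48.2° ≈ 5e-08 × 73701.2 ≈ 0.00368506 m.
The two errors are perpendicular, so the maximum displacement is √(0.0055287² + 0.00368506²) ≈ 0.00664426 m.

0.007 metres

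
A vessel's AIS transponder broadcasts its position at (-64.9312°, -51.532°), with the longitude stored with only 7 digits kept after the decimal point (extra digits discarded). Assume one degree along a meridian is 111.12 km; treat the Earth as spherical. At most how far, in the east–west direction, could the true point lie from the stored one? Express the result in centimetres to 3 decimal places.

Truncating at 7 decimal places can drop up to a full unit in the last place, so the longitude may be off by as much as 1e-07°.
At latitude 64.9312° a degree of longitude spans 111120 m × cos 64.9312° = 111120 × 0.4237 ≈ 47082.2 m.
Maximum E–W displacement: 1e-07 × 47082.2 = 0.00470822 m.
That is 0.00470822 m = 0.47082 cm.

0.471 centimetres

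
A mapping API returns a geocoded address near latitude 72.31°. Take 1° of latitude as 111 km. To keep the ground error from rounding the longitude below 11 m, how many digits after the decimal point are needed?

At 72.31° one degree of longitude covers 111000 × cos 72.31° ≈ 111000 × 0.3039 ≈ 33729.2 m.
With N decimal places the half-ulp bound is 0.5·10⁻ᴺ°, or 0.5·10⁻ᴺ × 33729.2 m on the ground.
Setting 16864.6 × 10⁻ᴺ ≤ 11 gives 10ᴺ ≥ 1533, i.e. N ≥ 3.19.
At 3 places the error can reach 16.9 m, but 4 places keeps it to 1.69 m.

4 decimal places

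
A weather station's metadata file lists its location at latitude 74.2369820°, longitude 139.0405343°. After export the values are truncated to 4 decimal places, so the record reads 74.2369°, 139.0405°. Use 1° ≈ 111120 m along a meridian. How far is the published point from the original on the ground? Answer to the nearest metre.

The latitude changed by +0.0000820° and the longitude by +0.0000343°.
North–south shift: 0.0000820 × 111120 = 9.11184 m.
E–W at 74.2369°: 0.0000343° × 111120 × cos 74.2369° = 0.0000343 × 111120 × 0.2717 ≈ 1.03541 m.
Distance: √(9.11184² + 1.03541²) ≈ 9.17048 m.

9 metres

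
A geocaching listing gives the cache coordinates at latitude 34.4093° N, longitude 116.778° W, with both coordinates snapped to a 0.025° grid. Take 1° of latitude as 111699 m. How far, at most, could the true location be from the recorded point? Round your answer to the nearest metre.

With a 0.025° grid the true value lies within half a step, ±0.025°/2 = ±0.0125°, of the stored one.
Latitude error → 0.0125 × 111699 = 1396.24 m along the meridian.
Longitude error → 0.0125 × 111699 × cos 34.4093° = 0.0125 × 111699 × 0.8250 ≈ 1151.93 m.
Worst case both components are at the extreme and orthogonal: √(1396.24² + 1151.93²) ≈ 1810.09 m.

1810 metres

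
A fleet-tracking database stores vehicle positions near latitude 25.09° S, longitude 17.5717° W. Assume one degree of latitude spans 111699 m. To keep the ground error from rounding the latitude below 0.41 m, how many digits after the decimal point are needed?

6 decimal places

One degree of latitude covers 111699 m.
Rounding to N decimal places gives at most 0.5 × 10⁻ᴺ degrees of error, i.e. 0.5 × 10⁻ᴺ × 111699 m.
Need 0.5 × 111699 × 10⁻ᴺ ≤ 0.41 → 10⁻ᴺ ≤ 7.341e-06, so N ≥ 5.13.
N = 5 would give 0.558 m (too coarse); N = 6 gives 0.0558 m ≤ 0.41 m.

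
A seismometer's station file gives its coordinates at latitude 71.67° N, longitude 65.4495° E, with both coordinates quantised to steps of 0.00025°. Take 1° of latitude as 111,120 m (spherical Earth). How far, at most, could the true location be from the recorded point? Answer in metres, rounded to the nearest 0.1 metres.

14.6 metres

With a 0.00025° grid the true value lies within half a step, ±0.00025°/2 = ±0.000125°, of the stored one.
North–south component: 0.000125° × 111120 = 13.89 m.
Longitude error → 0.000125 × 111120 × cos 71.67° = 0.000125 × 111120 × 0.3145 ≈ 4.36826 m.
The two errors are perpendicular, so the maximum displacement is √(13.89² + 4.36826²) ≈ 14.5607 m.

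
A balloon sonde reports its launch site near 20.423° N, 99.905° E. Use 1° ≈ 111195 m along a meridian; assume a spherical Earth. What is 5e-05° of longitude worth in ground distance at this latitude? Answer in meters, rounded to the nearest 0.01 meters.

5.21 meters

At 20.423° a degree of longitude is 111195 × cos 20.423° ≈ 104206 m, so 5e-05° corresponds to 5.21028 m.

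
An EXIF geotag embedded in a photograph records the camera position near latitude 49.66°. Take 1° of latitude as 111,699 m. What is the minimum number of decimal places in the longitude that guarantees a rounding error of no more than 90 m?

3 decimal places

At 49.66° one degree of longitude covers 111699 × cos 49.66° ≈ 111699 × 0.6473 ≈ 72305.2 m.
N decimal places → at most half a unit in the last place, 0.5 × 10⁻ᴺ° = 72305.2/2 × 10⁻ᴺ m.
Need 0.5 × 72305.2 × 10⁻ᴺ ≤ 90 → 10⁻ᴺ ≤ 2.489e-03, so N ≥ 2.60.
At 2 places the error can reach 362 m, but 3 places keeps it to 36.2 m.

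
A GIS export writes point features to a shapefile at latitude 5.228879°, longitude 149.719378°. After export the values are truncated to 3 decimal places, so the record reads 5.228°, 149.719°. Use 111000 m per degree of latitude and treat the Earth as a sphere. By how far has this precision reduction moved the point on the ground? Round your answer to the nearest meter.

106 meters

The latitude changed by +0.000879° and the longitude by +0.000378°.
North–south shift: 0.000879 × 111000 = 97.569 m.
East–west at this latitude: 0.000378° × 111000 × cos 5.228° ≈ 0.000378 × 110538 = 41.7835 m.
Combined displacement = (97.569² + 41.7835²)^½ ≈ 106.139 m.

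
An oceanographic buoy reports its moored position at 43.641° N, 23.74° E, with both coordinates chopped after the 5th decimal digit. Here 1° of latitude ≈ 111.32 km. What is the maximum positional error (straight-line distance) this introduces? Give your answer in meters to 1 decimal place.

1.4 meters

Truncating at 5 decimal places can drop up to a full unit in the last place, so each coordinate may be off by as much as 1e-05°.
North–south component: 1e-05° × 111320 = 1.1132 m.
East–west component at 43.641°: 1e-05° × 111320 × cos 43.641° ≈ 1e-05 × 80559.9 ≈ 0.805599 m.
Worst case both components are at the extreme and orthogonal: √(1.1132² + 0.805599²) ≈ 1.37412 m.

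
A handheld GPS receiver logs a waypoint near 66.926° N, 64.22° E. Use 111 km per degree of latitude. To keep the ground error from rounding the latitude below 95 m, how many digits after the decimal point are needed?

One degree of latitude covers 111000 m.
Rounding to N decimal places gives at most 0.5 × 10⁻ᴺ degrees of error, i.e. 0.5 × 10⁻ᴺ × 111000 m.
Setting 55500 × 10⁻ᴺ ≤ 95 gives 10ᴺ ≥ 584.2, i.e. N ≥ 2.77.
So 3 decimal places suffice (55.5 m); 2 would allow up to 555 m.

3 decimal places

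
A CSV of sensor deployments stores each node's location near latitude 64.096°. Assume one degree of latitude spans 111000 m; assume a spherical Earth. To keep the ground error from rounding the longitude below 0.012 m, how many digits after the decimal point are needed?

7

At 64.096° one degree of longitude covers 111000 × cos 64.096° ≈ 111000 × 0.4369 ≈ 48492 m.
With N decimal places the half-ulp bound is 0.5·10⁻ᴺ°, or 0.5·10⁻ᴺ × 48492 m on the ground.
Need 0.5 × 48492 × 10⁻ᴺ ≤ 0.012 → 10⁻ᴺ ≤ 4.949e-07, so N ≥ 6.31.
N = 6 would give 0.0242 m (too coarse); N = 7 gives 0.00242 m ≤ 0.012 m.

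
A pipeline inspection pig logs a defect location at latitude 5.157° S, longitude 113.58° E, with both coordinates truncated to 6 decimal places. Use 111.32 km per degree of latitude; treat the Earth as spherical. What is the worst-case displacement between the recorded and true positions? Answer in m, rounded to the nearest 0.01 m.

Truncating at 6 decimal places can drop up to a full unit in the last place, so each coordinate may be off by as much as 1e-06°.
North–south component: 1e-06° × 111320 = 0.11132 m.
E–W at 5.157°: 1e-06° × 111320 × cos 5.157° = 1e-06 × 111320 × 0.9960 ≈ 0.110869 m.
Combining orthogonally: (0.11132² + 0.110869²)^½ ≈ 0.157112 m.

0.16 m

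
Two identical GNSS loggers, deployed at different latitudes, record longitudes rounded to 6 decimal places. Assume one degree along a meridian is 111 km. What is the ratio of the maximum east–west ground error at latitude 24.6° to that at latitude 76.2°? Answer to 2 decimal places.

Rounding to 6 decimal places leaves the longitude within ±5e-07° of the true value.
Error at 24.6° = 5e-07° × 111000 × cos 24.6° ≈ 0.0555 × 0.9092 = 0.050463 m.
Error at 76.2° = 5e-07° × 111000 × cos 76.2° ≈ 0.0555 × 0.2385 = 0.013239 m.
Ratio: 0.050463 / 0.013239 = cos 24.6° / cos 76.2° ≈ 3.8118.

3.81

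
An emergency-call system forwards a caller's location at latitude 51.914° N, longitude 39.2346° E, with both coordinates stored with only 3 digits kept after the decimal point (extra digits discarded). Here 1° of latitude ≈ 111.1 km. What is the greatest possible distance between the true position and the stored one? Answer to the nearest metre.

131 metres

Truncating at 3 decimal places can drop up to a full unit in the last place, so each coordinate may be off by as much as 0.001°.
North–south component: 0.001° × 111100 = 111.1 m.
E–W at 51.914°: 0.001° × 111100 × cos 51.914° = 0.001 × 111100 × 0.6168 ≈ 68.5313 m.
Worst case both components are at the extreme and orthogonal: √(111.1² + 68.5313²) ≈ 130.536 m.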